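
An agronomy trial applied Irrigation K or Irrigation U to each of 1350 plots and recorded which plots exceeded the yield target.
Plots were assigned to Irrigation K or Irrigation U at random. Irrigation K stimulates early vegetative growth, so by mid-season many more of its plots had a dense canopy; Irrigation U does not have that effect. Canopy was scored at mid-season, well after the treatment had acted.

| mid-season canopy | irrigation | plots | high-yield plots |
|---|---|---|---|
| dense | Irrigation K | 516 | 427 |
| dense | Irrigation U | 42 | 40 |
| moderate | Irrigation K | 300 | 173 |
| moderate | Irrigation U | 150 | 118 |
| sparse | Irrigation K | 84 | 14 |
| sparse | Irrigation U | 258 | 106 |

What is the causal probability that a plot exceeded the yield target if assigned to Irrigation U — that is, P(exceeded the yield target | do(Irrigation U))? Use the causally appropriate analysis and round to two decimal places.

Mid-season canopy is recorded after the irrigation and is itself shifted by it — it sits on the causal path from irrigation to outcome. Conditioning on a mediator would strip out part of the effect we want; the pooled comparison gives the total causal effect.
So P(outcome | do(Irrigation U)) is just the pooled rate for Irrigation U: 264/450 = 0.587.

0.59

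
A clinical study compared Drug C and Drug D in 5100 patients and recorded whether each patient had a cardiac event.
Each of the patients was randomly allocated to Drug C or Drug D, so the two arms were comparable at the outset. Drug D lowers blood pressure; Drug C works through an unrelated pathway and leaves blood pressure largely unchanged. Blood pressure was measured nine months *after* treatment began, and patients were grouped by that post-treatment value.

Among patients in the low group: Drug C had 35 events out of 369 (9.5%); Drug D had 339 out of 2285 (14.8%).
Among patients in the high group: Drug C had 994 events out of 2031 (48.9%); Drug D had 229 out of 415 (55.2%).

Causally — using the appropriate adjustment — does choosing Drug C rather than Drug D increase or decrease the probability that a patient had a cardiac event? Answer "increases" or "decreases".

increases

Within every blood pressure level Drug C has the lower rate, yet pooled Drug D does — Simpson's reversal.
Blood pressure is recorded after the drug and is itself shifted by it — it sits on the causal path from drug to outcome. Conditioning on a mediator would strip out part of the effect we want; the pooled comparison gives the total causal effect.
Pooled: Drug C 42.9% vs Drug D 21.0%; Drug D is lower overall.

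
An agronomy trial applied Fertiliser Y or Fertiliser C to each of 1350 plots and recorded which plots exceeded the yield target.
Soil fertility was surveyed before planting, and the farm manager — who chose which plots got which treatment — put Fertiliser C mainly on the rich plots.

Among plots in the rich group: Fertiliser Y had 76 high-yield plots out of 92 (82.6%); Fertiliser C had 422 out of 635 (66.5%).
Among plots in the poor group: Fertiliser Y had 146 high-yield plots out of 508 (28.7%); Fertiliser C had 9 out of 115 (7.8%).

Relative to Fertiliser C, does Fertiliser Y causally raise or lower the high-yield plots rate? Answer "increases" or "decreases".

Fertiliser Y is higher inside every soil fertility stratum but Fertiliser C is higher in aggregate. Whether to stratify depends on how soil fertility relates to the fertiliser.
Here soil fertility is a common cause — it drives both which fertiliser a case falls under and the outcome. The crude comparison mixes populations; the stratum-specific rates are the causally relevant ones.
Within each level — rich: 82.6% vs 66.5%; poor: 28.7% vs 7.8% — Fertiliser Y is higher every time.

increases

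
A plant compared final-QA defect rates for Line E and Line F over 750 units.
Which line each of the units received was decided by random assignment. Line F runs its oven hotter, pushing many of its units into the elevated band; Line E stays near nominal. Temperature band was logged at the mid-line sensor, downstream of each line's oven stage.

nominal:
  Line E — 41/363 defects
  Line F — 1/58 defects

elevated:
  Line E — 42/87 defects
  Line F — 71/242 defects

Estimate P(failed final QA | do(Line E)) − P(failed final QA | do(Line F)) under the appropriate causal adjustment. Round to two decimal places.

In-process temperature band here is a post-treatment variable shaped by the line; conditioning on it would introduce bias rather than remove it. The overall comparison is the causal one.
The causal difference is the pooled difference: 0.184 − 0.240 = -0.056.

-0.06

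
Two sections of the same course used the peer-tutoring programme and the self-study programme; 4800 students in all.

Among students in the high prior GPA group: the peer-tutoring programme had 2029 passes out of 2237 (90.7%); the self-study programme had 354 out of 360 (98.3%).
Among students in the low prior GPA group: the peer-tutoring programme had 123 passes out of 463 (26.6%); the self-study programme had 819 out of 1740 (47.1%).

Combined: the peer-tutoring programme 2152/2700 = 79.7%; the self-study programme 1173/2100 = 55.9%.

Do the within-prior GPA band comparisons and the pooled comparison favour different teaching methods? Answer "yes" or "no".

yes

Within each prior GPA band level (high prior GPA 90.7% vs 98.3%; low prior GPA 26.6% vs 47.1%), the self-study programme has the higher rate every time. Pooled: 79.7% vs 55.9% — the peer-tutoring programme has the higher rate overall. The two comparisons disagree.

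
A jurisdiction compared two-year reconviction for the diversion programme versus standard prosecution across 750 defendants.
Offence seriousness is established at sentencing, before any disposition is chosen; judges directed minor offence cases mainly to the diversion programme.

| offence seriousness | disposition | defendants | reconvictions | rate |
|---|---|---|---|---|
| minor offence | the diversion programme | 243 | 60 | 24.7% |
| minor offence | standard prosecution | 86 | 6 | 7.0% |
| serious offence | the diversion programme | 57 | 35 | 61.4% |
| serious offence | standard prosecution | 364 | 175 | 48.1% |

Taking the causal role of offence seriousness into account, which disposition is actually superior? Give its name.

Since offence seriousness is a pre-existing factor (not a product of the disposition) and it affects the outcome on its own, it is a confounder. The stratified rates, not the pooled rate, identify the causal effect.
Within each level — minor offence: 24.7% vs 7.0%; serious offence: 61.4% vs 48.1% — standard prosecution is lower every time.

standard prosecution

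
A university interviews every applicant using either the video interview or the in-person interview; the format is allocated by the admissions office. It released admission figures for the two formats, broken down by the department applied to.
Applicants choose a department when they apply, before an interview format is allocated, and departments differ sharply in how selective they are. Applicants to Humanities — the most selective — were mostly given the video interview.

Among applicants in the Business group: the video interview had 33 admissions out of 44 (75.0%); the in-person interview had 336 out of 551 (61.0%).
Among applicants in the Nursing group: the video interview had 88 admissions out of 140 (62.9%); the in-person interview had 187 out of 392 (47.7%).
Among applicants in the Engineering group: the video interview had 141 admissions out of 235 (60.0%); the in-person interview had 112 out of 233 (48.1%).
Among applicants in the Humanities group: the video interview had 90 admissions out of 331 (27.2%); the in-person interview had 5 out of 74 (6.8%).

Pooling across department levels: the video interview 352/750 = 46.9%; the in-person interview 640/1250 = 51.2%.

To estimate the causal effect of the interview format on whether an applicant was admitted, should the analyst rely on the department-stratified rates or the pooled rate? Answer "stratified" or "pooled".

stratified

Department differs across interview formats for reasons unrelated to any effect of the interview format itself, and it separately predicts the outcome — a classic confounder. We must compare within department levels.
Within each level — Business: 75.0% vs 61.0%; Nursing: 62.9% vs 47.7%; Engineering: 60.0% vs 48.1%; Humanities: 27.2% vs 6.8% — the video interview is higher every time.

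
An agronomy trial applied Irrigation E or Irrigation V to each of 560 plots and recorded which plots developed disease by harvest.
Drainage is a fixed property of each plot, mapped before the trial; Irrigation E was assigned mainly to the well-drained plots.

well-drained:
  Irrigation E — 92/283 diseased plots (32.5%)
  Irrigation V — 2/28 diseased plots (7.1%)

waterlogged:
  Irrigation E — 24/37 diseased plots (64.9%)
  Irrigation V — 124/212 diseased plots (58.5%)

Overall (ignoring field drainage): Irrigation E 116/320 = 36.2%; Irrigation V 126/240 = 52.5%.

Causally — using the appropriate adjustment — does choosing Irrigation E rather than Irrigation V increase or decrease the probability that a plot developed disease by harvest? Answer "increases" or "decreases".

Within every field drainage level Irrigation V has the lower rate, yet pooled Irrigation E does — Simpson's reversal.
Field drainage differs across irrigations for reasons unrelated to any effect of the irrigation itself, and it separately predicts the outcome — a classic confounder. We must compare within field drainage levels.
Within each level — well-drained: 32.5% vs 7.1%; waterlogged: 64.9% vs 58.5% — Irrigation V is lower every time.

increases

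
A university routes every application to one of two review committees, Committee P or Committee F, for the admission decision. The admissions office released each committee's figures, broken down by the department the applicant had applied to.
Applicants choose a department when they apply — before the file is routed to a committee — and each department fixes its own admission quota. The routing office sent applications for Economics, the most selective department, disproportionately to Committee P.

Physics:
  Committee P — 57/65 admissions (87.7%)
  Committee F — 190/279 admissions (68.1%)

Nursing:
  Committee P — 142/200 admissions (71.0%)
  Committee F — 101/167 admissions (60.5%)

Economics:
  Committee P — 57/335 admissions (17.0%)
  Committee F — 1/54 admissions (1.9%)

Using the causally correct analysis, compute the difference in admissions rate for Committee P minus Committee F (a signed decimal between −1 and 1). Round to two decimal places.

+0.15

Within every department level Committee P has the higher rate, yet pooled Committee F does — Simpson's reversal.
Nothing the review committee does changes department; the imbalance is an allocation artefact. With department also predicting the outcome, the pooled figure is confounded, and the within-stratum comparison is the causal one.
Adjusting over the population distribution of department: 0.313·(0.877−0.681) + 0.334·(0.710−0.605) + 0.354·(0.170−0.019) = +0.150.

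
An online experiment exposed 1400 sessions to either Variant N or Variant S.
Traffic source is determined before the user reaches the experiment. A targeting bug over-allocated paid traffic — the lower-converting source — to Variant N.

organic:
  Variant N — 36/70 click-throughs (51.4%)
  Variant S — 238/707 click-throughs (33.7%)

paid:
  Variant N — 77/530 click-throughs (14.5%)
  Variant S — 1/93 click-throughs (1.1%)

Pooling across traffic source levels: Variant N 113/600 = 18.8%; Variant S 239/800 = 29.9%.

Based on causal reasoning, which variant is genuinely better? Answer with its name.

Here traffic source is a common cause — it drives both which variant a case falls under and the outcome. The crude comparison mixes populations; the stratum-specific rates are the causally relevant ones.
Within each level — organic: 51.4% vs 33.7%; paid: 14.5% vs 1.1% — Variant N is higher every time.

Variant N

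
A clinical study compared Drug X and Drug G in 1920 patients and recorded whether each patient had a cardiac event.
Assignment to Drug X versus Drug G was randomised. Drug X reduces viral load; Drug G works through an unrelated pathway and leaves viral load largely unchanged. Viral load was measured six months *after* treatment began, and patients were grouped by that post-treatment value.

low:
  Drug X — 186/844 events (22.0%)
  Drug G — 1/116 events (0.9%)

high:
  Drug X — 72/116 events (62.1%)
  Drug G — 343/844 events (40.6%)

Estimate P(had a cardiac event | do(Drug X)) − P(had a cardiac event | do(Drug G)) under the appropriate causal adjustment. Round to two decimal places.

The stratified and pooled comparisons disagree (Drug G wins within each viral load; Drug X wins overall), so the answer turns on the causal role of viral load.
Viral load lies on the pathway drug → viral load → outcome, so adjusting for it blocks the indirect effect. For the total causal effect of drug, use the unadjusted pooled rates.
The causal difference is the pooled difference: 0.269 − 0.358 = -0.090.

-0.09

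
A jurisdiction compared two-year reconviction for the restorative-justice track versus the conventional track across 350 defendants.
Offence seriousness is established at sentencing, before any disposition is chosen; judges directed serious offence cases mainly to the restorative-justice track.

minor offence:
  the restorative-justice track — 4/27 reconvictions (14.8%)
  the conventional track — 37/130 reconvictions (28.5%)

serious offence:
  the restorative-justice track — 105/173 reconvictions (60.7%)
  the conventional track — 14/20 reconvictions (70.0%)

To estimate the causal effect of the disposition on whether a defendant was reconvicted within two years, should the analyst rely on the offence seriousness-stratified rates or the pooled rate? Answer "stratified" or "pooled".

stratified

Since offence seriousness is a pre-existing factor (not a product of the disposition) and it affects the outcome on its own, it is a confounder. The stratified rates, not the pooled rate, identify the causal effect.
Within each level — minor offence: 14.8% vs 28.5%; serious offence: 60.7% vs 70.0% — the restorative-justice track is lower every time.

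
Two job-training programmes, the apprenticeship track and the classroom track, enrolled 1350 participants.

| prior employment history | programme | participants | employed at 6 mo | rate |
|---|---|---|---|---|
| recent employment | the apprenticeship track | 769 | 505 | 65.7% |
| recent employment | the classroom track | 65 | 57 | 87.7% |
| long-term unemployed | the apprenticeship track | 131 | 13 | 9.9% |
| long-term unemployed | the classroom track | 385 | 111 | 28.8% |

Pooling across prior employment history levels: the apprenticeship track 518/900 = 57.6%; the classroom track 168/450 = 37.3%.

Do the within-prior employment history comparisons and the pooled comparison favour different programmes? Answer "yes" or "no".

yes

Within each prior employment history level (recent employment 65.7% vs 87.7%; long-term unemployed 9.9% vs 28.8%), the classroom track has the higher rate every time. Pooled: 57.6% vs 37.3% — the apprenticeship track has the higher rate overall. The two comparisons disagree.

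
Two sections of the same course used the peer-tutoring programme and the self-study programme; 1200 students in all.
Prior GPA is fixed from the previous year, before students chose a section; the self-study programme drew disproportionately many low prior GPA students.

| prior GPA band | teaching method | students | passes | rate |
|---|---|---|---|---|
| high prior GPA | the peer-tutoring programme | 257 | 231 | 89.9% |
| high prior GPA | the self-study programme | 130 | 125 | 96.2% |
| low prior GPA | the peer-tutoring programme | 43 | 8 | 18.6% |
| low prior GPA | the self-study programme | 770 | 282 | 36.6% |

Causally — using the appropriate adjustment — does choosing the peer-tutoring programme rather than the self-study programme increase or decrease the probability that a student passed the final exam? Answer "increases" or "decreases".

decreases

Since prior GPA band is a pre-existing factor (not a product of the teaching method) and it affects the outcome on its own, it is a confounder. The stratified rates, not the pooled rate, identify the causal effect.
Within each level — high prior GPA: 89.9% vs 96.2%; low prior GPA: 18.6% vs 36.6% — the self-study programme is higher every time.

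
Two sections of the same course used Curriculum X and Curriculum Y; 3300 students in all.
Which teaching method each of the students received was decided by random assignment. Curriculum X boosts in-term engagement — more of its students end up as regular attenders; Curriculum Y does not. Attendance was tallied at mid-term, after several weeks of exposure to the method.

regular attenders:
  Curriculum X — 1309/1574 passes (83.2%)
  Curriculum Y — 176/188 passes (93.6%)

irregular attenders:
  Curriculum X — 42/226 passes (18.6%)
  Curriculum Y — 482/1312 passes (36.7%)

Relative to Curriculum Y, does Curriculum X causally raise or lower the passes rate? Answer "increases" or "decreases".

The mid-term attendance-specific comparison favours Curriculum Y throughout, but the pooled figures favour Curriculum X. The question is whether to condition on mid-term attendance.
Mid-term attendance is recorded after the teaching method and is itself shifted by it — it sits on the causal path from teaching method to outcome. Conditioning on a mediator would strip out part of the effect we want; the pooled comparison gives the total causal effect.
Pooled: Curriculum X 75.1% vs Curriculum Y 43.9%; Curriculum X is higher overall.

increases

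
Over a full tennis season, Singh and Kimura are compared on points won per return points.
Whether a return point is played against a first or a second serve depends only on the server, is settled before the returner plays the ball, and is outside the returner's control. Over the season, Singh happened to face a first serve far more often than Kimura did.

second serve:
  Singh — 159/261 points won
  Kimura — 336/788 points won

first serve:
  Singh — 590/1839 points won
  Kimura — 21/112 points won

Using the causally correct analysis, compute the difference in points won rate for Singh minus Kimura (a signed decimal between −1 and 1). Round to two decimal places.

+0.15

Singh is higher inside every serve type stratum but Kimura is higher in aggregate. Whether to stratify depends on how serve type relates to the player.
Serve type differs across players for reasons unrelated to any effect of the player itself, and it separately predicts the outcome — a classic confounder. We must compare within serve type levels.
Adjusting over the population distribution of serve type: 0.350·(0.609−0.426) + 0.650·(0.321−0.188) = +0.151.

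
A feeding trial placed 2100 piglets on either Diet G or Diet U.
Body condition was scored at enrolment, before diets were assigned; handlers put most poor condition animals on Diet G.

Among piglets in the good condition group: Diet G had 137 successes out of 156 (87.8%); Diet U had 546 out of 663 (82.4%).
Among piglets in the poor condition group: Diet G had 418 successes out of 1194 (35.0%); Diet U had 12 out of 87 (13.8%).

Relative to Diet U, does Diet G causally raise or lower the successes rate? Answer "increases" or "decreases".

increases

The starting body condition-specific comparison favours Diet G throughout, but the pooled figures favour Diet U. The question is whether to condition on starting body condition.
Starting body condition is set before the diet has any effect — it is not caused by the diet — and it independently drives the outcome. That makes it a confounder, so the causal comparison is within starting body condition levels.
Within each level — good condition: 87.8% vs 82.4%; poor condition: 35.0% vs 13.8% — Diet G is higher every time.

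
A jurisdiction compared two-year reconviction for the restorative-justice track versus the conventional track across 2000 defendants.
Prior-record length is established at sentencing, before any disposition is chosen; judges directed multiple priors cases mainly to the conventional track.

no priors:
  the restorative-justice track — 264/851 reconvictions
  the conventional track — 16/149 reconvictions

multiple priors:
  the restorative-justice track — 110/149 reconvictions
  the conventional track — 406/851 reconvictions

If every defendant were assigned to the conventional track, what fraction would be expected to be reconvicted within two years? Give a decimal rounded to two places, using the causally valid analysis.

Prior-record length differs across dispositions for reasons unrelated to any effect of the disposition itself, and it separately predicts the outcome — a classic confounder. We must compare within prior-record length levels.
Standardising the conventional track to the population prior-record length mix: 0.500·16/149 + 0.500·406/851 = 0.292.

0.29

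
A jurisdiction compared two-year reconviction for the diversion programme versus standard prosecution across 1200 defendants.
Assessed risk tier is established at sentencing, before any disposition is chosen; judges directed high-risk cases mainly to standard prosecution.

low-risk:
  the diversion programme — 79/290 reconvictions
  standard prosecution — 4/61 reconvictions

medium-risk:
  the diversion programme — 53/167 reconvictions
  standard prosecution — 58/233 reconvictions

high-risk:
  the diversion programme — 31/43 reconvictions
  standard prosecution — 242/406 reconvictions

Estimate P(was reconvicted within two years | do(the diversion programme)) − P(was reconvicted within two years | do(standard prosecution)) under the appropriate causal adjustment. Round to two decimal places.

+0.13

Nothing the disposition does changes assessed risk tier; the imbalance is an allocation artefact. With assessed risk tier also predicting the outcome, the pooled figure is confounded, and the within-stratum comparison is the causal one.
Adjusting over the population distribution of assessed risk tier: 0.292·(0.272−0.066) + 0.333·(0.317−0.249) + 0.374·(0.721−0.596) = +0.130.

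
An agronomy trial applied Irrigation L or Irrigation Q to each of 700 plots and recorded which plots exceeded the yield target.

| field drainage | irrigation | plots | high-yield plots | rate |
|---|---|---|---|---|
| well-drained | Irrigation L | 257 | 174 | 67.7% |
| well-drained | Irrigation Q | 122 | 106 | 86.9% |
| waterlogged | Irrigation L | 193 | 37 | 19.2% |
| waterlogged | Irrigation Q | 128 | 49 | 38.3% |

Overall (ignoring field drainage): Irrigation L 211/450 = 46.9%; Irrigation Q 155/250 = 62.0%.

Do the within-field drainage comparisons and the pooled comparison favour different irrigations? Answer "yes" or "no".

Within each field drainage level (well-drained 67.7% vs 86.9%; waterlogged 19.2% vs 38.3%), Irrigation Q has the higher rate every time. Pooled: 46.9% vs 62.0% — Irrigation Q has the higher rate overall. They agree.

no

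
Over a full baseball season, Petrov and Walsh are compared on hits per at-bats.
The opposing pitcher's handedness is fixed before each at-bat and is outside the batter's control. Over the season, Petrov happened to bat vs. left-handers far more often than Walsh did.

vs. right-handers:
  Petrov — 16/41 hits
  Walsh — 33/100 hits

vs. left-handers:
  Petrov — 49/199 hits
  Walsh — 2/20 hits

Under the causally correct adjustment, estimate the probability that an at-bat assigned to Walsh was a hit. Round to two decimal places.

Nothing the player does changes pitcher handedness; the imbalance is an allocation artefact. With pitcher handedness also predicting the outcome, the pooled figure is confounded, and the within-stratum comparison is the causal one.
Standardising Walsh to the population pitcher handedness mix: 0.392·33/100 + 0.608·2/20 = 0.190.

0.19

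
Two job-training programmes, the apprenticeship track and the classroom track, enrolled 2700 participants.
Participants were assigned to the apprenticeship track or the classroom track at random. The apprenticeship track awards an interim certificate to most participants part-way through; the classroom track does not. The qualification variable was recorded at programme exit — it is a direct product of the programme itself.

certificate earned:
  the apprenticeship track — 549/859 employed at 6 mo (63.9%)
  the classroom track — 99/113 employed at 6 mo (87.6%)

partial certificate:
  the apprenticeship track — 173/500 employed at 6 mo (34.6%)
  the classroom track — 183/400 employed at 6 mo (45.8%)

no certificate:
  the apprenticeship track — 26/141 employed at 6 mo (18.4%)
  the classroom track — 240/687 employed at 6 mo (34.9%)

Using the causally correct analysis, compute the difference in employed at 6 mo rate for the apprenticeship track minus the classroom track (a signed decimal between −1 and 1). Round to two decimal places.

+0.06

Because the programme influences qualification attained during the programme, qualification attained during the programme is a post-treatment mediator, not a confounder. Stratifying on it would bias the estimate; the causal effect is the crude pooled difference.
The causal difference is the pooled difference: 0.499 − 0.435 = +0.064.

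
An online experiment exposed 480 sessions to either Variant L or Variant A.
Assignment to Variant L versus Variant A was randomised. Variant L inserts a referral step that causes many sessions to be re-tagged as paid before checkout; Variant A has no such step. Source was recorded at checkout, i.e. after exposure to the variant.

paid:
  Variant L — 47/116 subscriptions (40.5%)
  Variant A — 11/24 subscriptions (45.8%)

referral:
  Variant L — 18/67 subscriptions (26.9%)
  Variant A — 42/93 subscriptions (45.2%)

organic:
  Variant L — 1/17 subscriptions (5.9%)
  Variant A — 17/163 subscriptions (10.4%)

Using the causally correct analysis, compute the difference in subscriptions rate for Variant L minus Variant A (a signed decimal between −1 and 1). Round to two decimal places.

Stratifying would compare variants among sessions the variants themselves sorted into traffic source groups — a form of selection on an intermediate. The unconditioned pooled rates give the total causal effect.
The causal difference is the pooled difference: 0.330 − 0.250 = +0.080.

+0.08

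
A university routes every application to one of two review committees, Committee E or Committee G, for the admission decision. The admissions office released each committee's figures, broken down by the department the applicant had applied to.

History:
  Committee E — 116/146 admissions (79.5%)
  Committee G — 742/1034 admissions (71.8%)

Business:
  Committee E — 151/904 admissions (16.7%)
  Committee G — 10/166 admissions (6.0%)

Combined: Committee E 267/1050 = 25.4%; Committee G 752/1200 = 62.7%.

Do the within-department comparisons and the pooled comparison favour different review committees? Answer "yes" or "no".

Within each department level (History 79.5% vs 71.8%; Business 16.7% vs 6.0%), Committee E has the higher rate every time. Pooled: 25.4% vs 62.7% — Committee G has the higher rate overall. The two comparisons disagree.

yes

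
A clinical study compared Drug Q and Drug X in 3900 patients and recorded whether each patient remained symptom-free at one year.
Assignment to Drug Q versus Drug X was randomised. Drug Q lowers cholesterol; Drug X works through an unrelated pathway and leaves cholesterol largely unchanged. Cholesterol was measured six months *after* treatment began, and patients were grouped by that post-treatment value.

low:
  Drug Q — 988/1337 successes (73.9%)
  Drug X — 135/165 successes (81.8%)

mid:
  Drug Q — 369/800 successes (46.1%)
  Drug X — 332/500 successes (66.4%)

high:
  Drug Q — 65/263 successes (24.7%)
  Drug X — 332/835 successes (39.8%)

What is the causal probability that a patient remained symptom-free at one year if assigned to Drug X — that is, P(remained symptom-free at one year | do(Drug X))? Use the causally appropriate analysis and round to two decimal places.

0.53

The cholesterol-specific comparison favours Drug X throughout, but the pooled figures favour Drug Q. The question is whether to condition on cholesterol.
The distribution of cholesterol is itself part of what the drug does — it is an intermediate outcome. Holding it fixed would remove that part of the effect; the total effect is the pooled difference.
So P(outcome | do(Drug X)) is just the pooled rate for Drug X: 799/1500 = 0.533.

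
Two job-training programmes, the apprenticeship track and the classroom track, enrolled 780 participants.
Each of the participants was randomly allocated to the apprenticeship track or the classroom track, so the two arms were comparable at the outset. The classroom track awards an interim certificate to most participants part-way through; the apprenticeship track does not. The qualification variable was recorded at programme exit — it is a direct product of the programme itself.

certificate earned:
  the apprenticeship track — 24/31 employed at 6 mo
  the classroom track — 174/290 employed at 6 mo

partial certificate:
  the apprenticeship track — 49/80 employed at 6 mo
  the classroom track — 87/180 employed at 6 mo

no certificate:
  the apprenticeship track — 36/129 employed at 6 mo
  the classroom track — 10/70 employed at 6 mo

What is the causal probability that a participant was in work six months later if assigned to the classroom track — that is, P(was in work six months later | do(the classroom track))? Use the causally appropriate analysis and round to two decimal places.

0.50

Within every qualification attained during the programme level the apprenticeship track has the higher rate, yet pooled the classroom track does — Simpson's reversal.
Qualification attained during the programme is recorded after the programme and is itself shifted by it — it sits on the causal path from programme to outcome. Conditioning on a mediator would strip out part of the effect we want; the pooled comparison gives the total causal effect.
So P(outcome | do(the classroom track)) is just the pooled rate for the classroom track: 271/540 = 0.502.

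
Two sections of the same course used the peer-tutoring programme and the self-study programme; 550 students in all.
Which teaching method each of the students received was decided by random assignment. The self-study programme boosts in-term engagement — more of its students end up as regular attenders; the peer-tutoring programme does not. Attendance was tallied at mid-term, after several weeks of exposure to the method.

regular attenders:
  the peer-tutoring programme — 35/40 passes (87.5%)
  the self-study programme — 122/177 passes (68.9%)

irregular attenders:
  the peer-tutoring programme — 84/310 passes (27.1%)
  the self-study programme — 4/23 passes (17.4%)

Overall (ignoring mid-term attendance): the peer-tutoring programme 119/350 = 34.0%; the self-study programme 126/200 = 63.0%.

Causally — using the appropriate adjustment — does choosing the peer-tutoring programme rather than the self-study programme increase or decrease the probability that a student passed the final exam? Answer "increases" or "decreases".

decreases

The distribution of mid-term attendance is itself part of what the teaching method does — it is an intermediate outcome. Holding it fixed would remove that part of the effect; the total effect is the pooled difference.
Pooled: the peer-tutoring programme 34.0% vs the self-study programme 63.0%; the self-study programme is higher overall.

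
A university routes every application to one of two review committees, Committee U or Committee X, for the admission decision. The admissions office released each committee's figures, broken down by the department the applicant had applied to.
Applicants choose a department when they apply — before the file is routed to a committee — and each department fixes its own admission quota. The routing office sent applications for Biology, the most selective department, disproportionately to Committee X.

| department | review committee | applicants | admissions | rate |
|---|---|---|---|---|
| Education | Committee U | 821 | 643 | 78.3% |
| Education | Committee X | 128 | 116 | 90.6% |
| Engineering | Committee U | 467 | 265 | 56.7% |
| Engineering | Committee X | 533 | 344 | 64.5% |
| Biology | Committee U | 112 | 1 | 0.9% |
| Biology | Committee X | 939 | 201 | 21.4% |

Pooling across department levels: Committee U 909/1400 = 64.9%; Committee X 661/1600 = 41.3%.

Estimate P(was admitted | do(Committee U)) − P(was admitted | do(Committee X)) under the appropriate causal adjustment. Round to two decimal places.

Here department is a common cause — it drives both which review committee a case falls under and the outcome. The crude comparison mixes populations; the stratum-specific rates are the causally relevant ones.
Adjusting over the population distribution of department: 0.316·(0.783−0.906) + 0.333·(0.567−0.645) + 0.350·(0.009−0.214) = -0.137.

-0.14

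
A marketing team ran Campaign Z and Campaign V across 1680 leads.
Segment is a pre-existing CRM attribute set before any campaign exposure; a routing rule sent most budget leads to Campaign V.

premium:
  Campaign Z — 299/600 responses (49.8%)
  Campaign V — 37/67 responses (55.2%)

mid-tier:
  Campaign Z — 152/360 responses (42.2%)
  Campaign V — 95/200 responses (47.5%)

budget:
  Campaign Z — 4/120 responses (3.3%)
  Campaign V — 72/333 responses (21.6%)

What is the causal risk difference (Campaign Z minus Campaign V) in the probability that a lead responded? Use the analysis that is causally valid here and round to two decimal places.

-0.09

Customer segment satisfies the back-door criterion: it is not a descendant of the campaign, and it blocks the spurious path from campaign to outcome. Adjusting for it (i.e., using the within-customer segment rates) gives the causal effect.
Adjusting over the population distribution of customer segment: 0.397·(0.498−0.552) + 0.333·(0.422−0.475) + 0.270·(0.033−0.216) = -0.088.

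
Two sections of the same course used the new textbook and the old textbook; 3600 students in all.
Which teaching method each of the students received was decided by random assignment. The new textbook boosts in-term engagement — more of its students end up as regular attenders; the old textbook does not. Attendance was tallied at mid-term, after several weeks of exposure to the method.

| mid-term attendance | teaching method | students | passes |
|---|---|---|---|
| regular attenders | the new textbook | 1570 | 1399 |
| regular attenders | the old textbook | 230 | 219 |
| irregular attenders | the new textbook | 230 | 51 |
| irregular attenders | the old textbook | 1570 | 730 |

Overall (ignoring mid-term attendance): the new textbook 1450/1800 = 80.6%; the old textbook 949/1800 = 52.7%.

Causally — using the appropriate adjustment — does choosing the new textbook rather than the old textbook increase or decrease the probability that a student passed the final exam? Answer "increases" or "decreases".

Within every mid-term attendance level the old textbook has the higher rate, yet pooled the new textbook does — Simpson's reversal.
Mid-term attendance here is a post-treatment variable shaped by the teaching method; conditioning on it would introduce bias rather than remove it. The overall comparison is the causal one.
Pooled: the new textbook 80.6% vs the old textbook 52.7%; the new textbook is higher overall.

increases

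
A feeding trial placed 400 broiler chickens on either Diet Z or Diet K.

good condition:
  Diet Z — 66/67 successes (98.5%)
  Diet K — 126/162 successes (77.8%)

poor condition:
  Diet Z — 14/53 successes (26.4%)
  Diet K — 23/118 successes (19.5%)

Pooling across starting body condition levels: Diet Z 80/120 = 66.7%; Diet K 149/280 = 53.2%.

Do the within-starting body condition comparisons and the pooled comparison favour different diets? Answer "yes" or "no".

no

Within each starting body condition level (good condition 98.5% vs 77.8%; poor condition 26.4% vs 19.5%), Diet Z has the higher rate every time. Pooled: 66.7% vs 53.2% — Diet Z has the higher rate overall. They agree.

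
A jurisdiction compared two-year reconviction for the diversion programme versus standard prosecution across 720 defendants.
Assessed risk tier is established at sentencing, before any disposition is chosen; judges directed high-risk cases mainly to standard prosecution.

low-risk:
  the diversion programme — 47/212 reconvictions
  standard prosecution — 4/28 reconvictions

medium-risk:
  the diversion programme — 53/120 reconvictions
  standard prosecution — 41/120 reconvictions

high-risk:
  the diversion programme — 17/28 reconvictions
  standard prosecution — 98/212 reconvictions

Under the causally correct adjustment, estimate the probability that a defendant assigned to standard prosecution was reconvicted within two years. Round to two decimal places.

standard prosecution is lower inside every assessed risk tier stratum but the diversion programme is lower in aggregate. Whether to stratify depends on how assessed risk tier relates to the disposition.
Assessed risk tier is set before the disposition has any effect — it is not caused by the disposition — and it independently drives the outcome. That makes it a confounder, so the causal comparison is within assessed risk tier levels.
Standardising standard prosecution to the population assessed risk tier mix: 0.333·4/28 + 0.333·41/120 + 0.333·98/212 = 0.316.

0.32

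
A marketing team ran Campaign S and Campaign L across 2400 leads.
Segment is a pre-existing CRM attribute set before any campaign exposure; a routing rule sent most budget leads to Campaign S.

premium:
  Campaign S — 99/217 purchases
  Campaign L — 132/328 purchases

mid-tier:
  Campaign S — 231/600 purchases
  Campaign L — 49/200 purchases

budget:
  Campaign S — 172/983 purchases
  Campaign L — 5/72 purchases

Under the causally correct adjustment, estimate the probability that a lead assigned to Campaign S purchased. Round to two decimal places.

Customer segment differs across campaigns for reasons unrelated to any effect of the campaign itself, and it separately predicts the outcome — a classic confounder. We must compare within customer segment levels.
Standardising Campaign S to the population customer segment mix: 0.227·99/217 + 0.333·231/600 + 0.440·172/983 = 0.309.

0.31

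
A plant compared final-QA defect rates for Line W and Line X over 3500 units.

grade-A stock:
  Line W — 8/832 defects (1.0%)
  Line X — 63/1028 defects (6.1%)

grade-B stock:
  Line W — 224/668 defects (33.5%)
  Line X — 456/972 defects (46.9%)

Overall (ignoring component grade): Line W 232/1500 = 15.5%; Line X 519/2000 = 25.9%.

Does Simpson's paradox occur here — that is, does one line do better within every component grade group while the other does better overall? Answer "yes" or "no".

no

Within each component grade level (grade-A stock 1.0% vs 6.1%; grade-B stock 33.5% vs 46.9%), Line W has the lower rate every time. Pooled: 15.5% vs 25.9% — Line W has the lower rate overall. They agree.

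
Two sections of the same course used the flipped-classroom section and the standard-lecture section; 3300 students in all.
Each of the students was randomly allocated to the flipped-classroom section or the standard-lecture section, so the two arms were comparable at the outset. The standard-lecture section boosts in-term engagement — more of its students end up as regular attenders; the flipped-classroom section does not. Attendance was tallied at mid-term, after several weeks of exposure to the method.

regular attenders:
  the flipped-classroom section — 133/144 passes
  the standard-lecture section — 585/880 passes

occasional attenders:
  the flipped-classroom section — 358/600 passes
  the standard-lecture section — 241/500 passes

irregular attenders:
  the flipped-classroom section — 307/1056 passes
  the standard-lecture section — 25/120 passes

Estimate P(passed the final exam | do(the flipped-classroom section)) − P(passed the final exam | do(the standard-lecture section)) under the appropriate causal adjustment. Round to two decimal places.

Stratifying would compare teaching methods among students the teaching methods themselves sorted into mid-term attendance groups — a form of selection on an intermediate. The unconditioned pooled rates give the total causal effect.
The causal difference is the pooled difference: 0.443 − 0.567 = -0.124.

-0.12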